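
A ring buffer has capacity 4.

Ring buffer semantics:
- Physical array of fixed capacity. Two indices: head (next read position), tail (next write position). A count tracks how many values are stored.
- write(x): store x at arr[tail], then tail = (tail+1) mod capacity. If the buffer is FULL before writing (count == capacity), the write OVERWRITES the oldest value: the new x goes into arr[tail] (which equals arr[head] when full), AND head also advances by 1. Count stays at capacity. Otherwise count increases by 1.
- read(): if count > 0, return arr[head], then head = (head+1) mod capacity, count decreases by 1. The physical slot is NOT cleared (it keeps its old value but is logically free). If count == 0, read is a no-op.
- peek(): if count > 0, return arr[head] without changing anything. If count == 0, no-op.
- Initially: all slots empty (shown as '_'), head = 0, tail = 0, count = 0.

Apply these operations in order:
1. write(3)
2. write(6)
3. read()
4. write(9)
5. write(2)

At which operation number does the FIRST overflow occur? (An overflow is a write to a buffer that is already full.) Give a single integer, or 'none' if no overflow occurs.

After op 1 (write(3)): arr=[3 _ _ _] head=0 tail=1 count=1
After op 2 (write(6)): arr=[3 6 _ _] head=0 tail=2 count=2
After op 3 (read()): arr=[3 6 _ _] head=1 tail=2 count=1
After op 4 (write(9)): arr=[3 6 9 _] head=1 tail=3 count=2
After op 5 (write(2)): arr=[3 6 9 2] head=1 tail=0 count=3

Answer: none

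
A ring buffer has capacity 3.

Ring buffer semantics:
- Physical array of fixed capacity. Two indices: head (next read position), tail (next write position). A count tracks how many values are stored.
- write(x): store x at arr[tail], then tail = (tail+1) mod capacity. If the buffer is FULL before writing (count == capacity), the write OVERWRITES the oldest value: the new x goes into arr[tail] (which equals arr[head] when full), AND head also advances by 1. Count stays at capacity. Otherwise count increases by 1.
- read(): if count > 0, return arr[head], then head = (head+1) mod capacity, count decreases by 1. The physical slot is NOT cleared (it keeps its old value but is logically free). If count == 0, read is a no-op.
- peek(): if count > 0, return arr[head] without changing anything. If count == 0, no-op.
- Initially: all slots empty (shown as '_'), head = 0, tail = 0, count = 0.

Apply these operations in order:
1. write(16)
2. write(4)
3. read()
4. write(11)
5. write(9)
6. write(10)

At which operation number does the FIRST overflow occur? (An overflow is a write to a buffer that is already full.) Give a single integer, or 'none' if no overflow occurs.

Answer: 6

Derivation:
After op 1 (write(16)): arr=[16 _ _] head=0 tail=1 count=1
After op 2 (write(4)): arr=[16 4 _] head=0 tail=2 count=2
After op 3 (read()): arr=[16 4 _] head=1 tail=2 count=1
After op 4 (write(11)): arr=[16 4 11] head=1 tail=0 count=2
After op 5 (write(9)): arr=[9 4 11] head=1 tail=1 count=3
After op 6 (write(10)): arr=[9 10 11] head=2 tail=2 count=3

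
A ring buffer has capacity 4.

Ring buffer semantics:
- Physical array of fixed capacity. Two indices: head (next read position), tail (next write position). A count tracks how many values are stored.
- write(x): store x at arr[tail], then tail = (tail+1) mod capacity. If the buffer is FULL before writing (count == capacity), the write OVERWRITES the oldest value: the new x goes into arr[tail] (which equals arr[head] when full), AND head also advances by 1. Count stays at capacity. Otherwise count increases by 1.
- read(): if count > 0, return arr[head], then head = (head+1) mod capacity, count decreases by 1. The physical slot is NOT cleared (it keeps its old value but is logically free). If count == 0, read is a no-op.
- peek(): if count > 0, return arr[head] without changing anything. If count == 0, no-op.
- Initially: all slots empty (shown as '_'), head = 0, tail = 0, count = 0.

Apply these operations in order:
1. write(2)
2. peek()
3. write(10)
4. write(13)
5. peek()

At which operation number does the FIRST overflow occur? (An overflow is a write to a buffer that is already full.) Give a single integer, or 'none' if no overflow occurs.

After op 1 (write(2)): arr=[2 _ _ _] head=0 tail=1 count=1
After op 2 (peek()): arr=[2 _ _ _] head=0 tail=1 count=1
After op 3 (write(10)): arr=[2 10 _ _] head=0 tail=2 count=2
After op 4 (write(13)): arr=[2 10 13 _] head=0 tail=3 count=3
After op 5 (peek()): arr=[2 10 13 _] head=0 tail=3 count=3

Answer: none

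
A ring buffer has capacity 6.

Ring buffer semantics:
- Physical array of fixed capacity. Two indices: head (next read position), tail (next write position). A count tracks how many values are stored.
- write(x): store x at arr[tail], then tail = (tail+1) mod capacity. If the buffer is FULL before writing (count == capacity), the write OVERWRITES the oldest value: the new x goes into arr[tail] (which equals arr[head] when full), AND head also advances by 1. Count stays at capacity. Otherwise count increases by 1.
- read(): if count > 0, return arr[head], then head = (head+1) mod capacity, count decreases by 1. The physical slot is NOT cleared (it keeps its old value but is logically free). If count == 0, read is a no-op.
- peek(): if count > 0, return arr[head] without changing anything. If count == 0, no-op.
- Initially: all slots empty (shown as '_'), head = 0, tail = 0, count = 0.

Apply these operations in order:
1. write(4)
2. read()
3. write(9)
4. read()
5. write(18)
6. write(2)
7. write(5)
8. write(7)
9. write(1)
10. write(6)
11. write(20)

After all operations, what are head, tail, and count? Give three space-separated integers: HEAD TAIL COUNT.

After op 1 (write(4)): arr=[4 _ _ _ _ _] head=0 tail=1 count=1
After op 2 (read()): arr=[4 _ _ _ _ _] head=1 tail=1 count=0
After op 3 (write(9)): arr=[4 9 _ _ _ _] head=1 tail=2 count=1
After op 4 (read()): arr=[4 9 _ _ _ _] head=2 tail=2 count=0
After op 5 (write(18)): arr=[4 9 18 _ _ _] head=2 tail=3 count=1
After op 6 (write(2)): arr=[4 9 18 2 _ _] head=2 tail=4 count=2
After op 7 (write(5)): arr=[4 9 18 2 5 _] head=2 tail=5 count=3
After op 8 (write(7)): arr=[4 9 18 2 5 7] head=2 tail=0 count=4
After op 9 (write(1)): arr=[1 9 18 2 5 7] head=2 tail=1 count=5
After op 10 (write(6)): arr=[1 6 18 2 5 7] head=2 tail=2 count=6
After op 11 (write(20)): arr=[1 6 20 2 5 7] head=3 tail=3 count=6

Answer: 3 3 6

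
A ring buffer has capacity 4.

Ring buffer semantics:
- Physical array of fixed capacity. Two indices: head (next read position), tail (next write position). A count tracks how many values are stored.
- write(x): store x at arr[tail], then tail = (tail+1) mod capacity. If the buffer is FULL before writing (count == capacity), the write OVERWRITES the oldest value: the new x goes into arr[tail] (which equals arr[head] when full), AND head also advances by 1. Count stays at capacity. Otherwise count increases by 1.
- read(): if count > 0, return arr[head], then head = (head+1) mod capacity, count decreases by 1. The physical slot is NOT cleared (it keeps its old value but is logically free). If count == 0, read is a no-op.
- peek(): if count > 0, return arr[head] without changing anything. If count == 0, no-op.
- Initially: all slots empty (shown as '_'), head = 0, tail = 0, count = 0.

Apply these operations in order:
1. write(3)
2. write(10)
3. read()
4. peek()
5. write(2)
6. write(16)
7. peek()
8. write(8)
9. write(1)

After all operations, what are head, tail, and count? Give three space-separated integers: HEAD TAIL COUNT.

Answer: 2 2 4

Derivation:
After op 1 (write(3)): arr=[3 _ _ _] head=0 tail=1 count=1
After op 2 (write(10)): arr=[3 10 _ _] head=0 tail=2 count=2
After op 3 (read()): arr=[3 10 _ _] head=1 tail=2 count=1
After op 4 (peek()): arr=[3 10 _ _] head=1 tail=2 count=1
After op 5 (write(2)): arr=[3 10 2 _] head=1 tail=3 count=2
After op 6 (write(16)): arr=[3 10 2 16] head=1 tail=0 count=3
After op 7 (peek()): arr=[3 10 2 16] head=1 tail=0 count=3
After op 8 (write(8)): arr=[8 10 2 16] head=1 tail=1 count=4
After op 9 (write(1)): arr=[8 1 2 16] head=2 tail=2 count=4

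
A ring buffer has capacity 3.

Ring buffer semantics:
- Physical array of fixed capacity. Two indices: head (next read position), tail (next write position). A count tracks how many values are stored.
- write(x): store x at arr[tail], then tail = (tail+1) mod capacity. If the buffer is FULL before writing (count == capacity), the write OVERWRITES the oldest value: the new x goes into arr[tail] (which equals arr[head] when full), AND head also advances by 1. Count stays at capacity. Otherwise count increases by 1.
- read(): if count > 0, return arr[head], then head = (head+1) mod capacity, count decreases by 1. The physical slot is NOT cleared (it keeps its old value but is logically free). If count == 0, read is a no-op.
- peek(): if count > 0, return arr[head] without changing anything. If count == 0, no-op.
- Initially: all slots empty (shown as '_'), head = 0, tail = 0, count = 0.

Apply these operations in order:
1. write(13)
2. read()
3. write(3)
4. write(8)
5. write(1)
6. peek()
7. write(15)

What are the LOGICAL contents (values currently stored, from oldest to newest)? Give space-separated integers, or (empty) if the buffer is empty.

After op 1 (write(13)): arr=[13 _ _] head=0 tail=1 count=1
After op 2 (read()): arr=[13 _ _] head=1 tail=1 count=0
After op 3 (write(3)): arr=[13 3 _] head=1 tail=2 count=1
After op 4 (write(8)): arr=[13 3 8] head=1 tail=0 count=2
After op 5 (write(1)): arr=[1 3 8] head=1 tail=1 count=3
After op 6 (peek()): arr=[1 3 8] head=1 tail=1 count=3
After op 7 (write(15)): arr=[1 15 8] head=2 tail=2 count=3

Answer: 8 1 15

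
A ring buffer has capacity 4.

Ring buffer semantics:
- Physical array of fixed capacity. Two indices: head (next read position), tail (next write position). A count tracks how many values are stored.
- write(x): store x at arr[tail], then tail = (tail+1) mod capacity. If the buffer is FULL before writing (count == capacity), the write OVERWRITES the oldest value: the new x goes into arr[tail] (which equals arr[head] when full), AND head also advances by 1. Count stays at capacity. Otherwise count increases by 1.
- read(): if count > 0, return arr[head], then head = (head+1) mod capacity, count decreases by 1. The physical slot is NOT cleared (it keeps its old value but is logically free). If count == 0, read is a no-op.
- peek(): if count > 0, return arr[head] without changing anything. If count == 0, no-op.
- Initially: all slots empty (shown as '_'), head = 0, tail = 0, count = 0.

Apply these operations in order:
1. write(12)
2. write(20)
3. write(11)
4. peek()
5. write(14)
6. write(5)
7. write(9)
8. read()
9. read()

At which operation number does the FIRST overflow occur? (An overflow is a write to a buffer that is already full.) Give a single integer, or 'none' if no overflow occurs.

After op 1 (write(12)): arr=[12 _ _ _] head=0 tail=1 count=1
After op 2 (write(20)): arr=[12 20 _ _] head=0 tail=2 count=2
After op 3 (write(11)): arr=[12 20 11 _] head=0 tail=3 count=3
After op 4 (peek()): arr=[12 20 11 _] head=0 tail=3 count=3
After op 5 (write(14)): arr=[12 20 11 14] head=0 tail=0 count=4
After op 6 (write(5)): arr=[5 20 11 14] head=1 tail=1 count=4
After op 7 (write(9)): arr=[5 9 11 14] head=2 tail=2 count=4
After op 8 (read()): arr=[5 9 11 14] head=3 tail=2 count=3
After op 9 (read()): arr=[5 9 11 14] head=0 tail=2 count=2

Answer: 6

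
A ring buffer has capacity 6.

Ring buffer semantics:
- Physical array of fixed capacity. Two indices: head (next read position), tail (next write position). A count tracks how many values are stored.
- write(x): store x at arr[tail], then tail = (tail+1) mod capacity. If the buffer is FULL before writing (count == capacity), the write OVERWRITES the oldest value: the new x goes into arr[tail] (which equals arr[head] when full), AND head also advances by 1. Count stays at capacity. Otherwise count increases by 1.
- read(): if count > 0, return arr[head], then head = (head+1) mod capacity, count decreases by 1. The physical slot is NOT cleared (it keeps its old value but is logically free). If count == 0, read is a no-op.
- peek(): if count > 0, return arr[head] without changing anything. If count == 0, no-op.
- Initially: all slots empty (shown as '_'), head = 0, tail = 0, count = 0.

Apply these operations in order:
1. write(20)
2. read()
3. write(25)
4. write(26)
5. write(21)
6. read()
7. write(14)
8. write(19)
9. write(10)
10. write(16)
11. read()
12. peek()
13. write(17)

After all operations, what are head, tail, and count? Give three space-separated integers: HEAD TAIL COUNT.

After op 1 (write(20)): arr=[20 _ _ _ _ _] head=0 tail=1 count=1
After op 2 (read()): arr=[20 _ _ _ _ _] head=1 tail=1 count=0
After op 3 (write(25)): arr=[20 25 _ _ _ _] head=1 tail=2 count=1
After op 4 (write(26)): arr=[20 25 26 _ _ _] head=1 tail=3 count=2
After op 5 (write(21)): arr=[20 25 26 21 _ _] head=1 tail=4 count=3
After op 6 (read()): arr=[20 25 26 21 _ _] head=2 tail=4 count=2
After op 7 (write(14)): arr=[20 25 26 21 14 _] head=2 tail=5 count=3
After op 8 (write(19)): arr=[20 25 26 21 14 19] head=2 tail=0 count=4
After op 9 (write(10)): arr=[10 25 26 21 14 19] head=2 tail=1 count=5
After op 10 (write(16)): arr=[10 16 26 21 14 19] head=2 tail=2 count=6
After op 11 (read()): arr=[10 16 26 21 14 19] head=3 tail=2 count=5
After op 12 (peek()): arr=[10 16 26 21 14 19] head=3 tail=2 count=5
After op 13 (write(17)): arr=[10 16 17 21 14 19] head=3 tail=3 count=6

Answer: 3 3 6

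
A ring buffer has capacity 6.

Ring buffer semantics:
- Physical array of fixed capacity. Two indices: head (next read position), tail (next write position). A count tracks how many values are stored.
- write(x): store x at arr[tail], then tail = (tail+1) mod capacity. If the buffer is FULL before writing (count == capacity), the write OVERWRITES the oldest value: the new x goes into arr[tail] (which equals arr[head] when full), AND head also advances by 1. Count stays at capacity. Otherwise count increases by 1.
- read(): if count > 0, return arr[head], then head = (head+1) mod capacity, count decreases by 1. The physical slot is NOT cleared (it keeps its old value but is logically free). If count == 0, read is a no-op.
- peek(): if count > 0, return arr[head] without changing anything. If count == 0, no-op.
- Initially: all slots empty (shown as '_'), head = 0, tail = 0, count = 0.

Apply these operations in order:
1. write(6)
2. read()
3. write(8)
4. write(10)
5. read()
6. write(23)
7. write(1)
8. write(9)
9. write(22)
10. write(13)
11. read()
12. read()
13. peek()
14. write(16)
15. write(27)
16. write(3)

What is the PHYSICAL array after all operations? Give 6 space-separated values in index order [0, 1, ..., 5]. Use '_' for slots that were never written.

Answer: 22 13 16 27 3 9

Derivation:
After op 1 (write(6)): arr=[6 _ _ _ _ _] head=0 tail=1 count=1
After op 2 (read()): arr=[6 _ _ _ _ _] head=1 tail=1 count=0
After op 3 (write(8)): arr=[6 8 _ _ _ _] head=1 tail=2 count=1
After op 4 (write(10)): arr=[6 8 10 _ _ _] head=1 tail=3 count=2
After op 5 (read()): arr=[6 8 10 _ _ _] head=2 tail=3 count=1
After op 6 (write(23)): arr=[6 8 10 23 _ _] head=2 tail=4 count=2
After op 7 (write(1)): arr=[6 8 10 23 1 _] head=2 tail=5 count=3
After op 8 (write(9)): arr=[6 8 10 23 1 9] head=2 tail=0 count=4
After op 9 (write(22)): arr=[22 8 10 23 1 9] head=2 tail=1 count=5
After op 10 (write(13)): arr=[22 13 10 23 1 9] head=2 tail=2 count=6
After op 11 (read()): arr=[22 13 10 23 1 9] head=3 tail=2 count=5
After op 12 (read()): arr=[22 13 10 23 1 9] head=4 tail=2 count=4
After op 13 (peek()): arr=[22 13 10 23 1 9] head=4 tail=2 count=4
After op 14 (write(16)): arr=[22 13 16 23 1 9] head=4 tail=3 count=5
After op 15 (write(27)): arr=[22 13 16 27 1 9] head=4 tail=4 count=6
After op 16 (write(3)): arr=[22 13 16 27 3 9] head=5 tail=5 count=6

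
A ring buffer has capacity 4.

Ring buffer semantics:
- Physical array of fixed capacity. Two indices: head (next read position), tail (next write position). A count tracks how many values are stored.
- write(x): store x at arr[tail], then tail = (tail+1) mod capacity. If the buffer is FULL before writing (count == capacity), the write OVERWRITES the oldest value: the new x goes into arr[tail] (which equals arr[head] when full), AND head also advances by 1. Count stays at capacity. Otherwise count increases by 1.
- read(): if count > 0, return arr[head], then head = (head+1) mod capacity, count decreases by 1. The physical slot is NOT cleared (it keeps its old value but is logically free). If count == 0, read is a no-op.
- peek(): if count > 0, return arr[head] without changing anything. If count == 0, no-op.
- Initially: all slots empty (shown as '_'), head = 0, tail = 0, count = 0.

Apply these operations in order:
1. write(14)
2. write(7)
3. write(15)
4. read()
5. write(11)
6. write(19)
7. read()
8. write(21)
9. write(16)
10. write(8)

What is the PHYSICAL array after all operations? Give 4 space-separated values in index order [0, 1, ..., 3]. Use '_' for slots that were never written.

Answer: 19 21 16 8

Derivation:
After op 1 (write(14)): arr=[14 _ _ _] head=0 tail=1 count=1
After op 2 (write(7)): arr=[14 7 _ _] head=0 tail=2 count=2
After op 3 (write(15)): arr=[14 7 15 _] head=0 tail=3 count=3
After op 4 (read()): arr=[14 7 15 _] head=1 tail=3 count=2
After op 5 (write(11)): arr=[14 7 15 11] head=1 tail=0 count=3
After op 6 (write(19)): arr=[19 7 15 11] head=1 tail=1 count=4
After op 7 (read()): arr=[19 7 15 11] head=2 tail=1 count=3
After op 8 (write(21)): arr=[19 21 15 11] head=2 tail=2 count=4
After op 9 (write(16)): arr=[19 21 16 11] head=3 tail=3 count=4
After op 10 (write(8)): arr=[19 21 16 8] head=0 tail=0 count=4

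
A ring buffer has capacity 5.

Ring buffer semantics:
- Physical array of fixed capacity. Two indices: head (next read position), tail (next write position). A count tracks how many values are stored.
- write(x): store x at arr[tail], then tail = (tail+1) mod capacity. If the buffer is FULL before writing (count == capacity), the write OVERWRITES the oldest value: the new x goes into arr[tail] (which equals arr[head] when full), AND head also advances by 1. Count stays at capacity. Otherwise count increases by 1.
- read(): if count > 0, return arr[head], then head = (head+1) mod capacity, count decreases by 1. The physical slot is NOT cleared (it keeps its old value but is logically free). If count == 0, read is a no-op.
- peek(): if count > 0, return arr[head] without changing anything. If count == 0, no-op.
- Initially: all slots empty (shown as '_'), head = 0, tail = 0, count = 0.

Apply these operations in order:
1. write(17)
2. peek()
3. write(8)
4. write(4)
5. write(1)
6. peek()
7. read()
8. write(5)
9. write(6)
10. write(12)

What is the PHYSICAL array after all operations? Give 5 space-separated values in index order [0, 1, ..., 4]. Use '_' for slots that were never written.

After op 1 (write(17)): arr=[17 _ _ _ _] head=0 tail=1 count=1
After op 2 (peek()): arr=[17 _ _ _ _] head=0 tail=1 count=1
After op 3 (write(8)): arr=[17 8 _ _ _] head=0 tail=2 count=2
After op 4 (write(4)): arr=[17 8 4 _ _] head=0 tail=3 count=3
After op 5 (write(1)): arr=[17 8 4 1 _] head=0 tail=4 count=4
After op 6 (peek()): arr=[17 8 4 1 _] head=0 tail=4 count=4
After op 7 (read()): arr=[17 8 4 1 _] head=1 tail=4 count=3
After op 8 (write(5)): arr=[17 8 4 1 5] head=1 tail=0 count=4
After op 9 (write(6)): arr=[6 8 4 1 5] head=1 tail=1 count=5
After op 10 (write(12)): arr=[6 12 4 1 5] head=2 tail=2 count=5

Answer: 6 12 4 1 5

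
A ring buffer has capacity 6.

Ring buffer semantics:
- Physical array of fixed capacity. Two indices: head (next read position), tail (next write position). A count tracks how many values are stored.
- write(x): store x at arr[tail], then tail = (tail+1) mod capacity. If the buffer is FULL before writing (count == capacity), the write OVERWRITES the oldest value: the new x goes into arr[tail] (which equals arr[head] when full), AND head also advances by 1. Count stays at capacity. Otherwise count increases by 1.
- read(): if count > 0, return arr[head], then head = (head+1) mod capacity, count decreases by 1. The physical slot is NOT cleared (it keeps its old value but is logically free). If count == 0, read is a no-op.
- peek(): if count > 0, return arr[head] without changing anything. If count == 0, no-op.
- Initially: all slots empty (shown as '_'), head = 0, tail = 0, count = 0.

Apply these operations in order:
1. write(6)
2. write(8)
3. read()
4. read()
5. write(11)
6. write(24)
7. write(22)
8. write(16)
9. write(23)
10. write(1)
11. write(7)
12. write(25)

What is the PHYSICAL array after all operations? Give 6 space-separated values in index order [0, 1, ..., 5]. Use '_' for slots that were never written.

After op 1 (write(6)): arr=[6 _ _ _ _ _] head=0 tail=1 count=1
After op 2 (write(8)): arr=[6 8 _ _ _ _] head=0 tail=2 count=2
After op 3 (read()): arr=[6 8 _ _ _ _] head=1 tail=2 count=1
After op 4 (read()): arr=[6 8 _ _ _ _] head=2 tail=2 count=0
After op 5 (write(11)): arr=[6 8 11 _ _ _] head=2 tail=3 count=1
After op 6 (write(24)): arr=[6 8 11 24 _ _] head=2 tail=4 count=2
After op 7 (write(22)): arr=[6 8 11 24 22 _] head=2 tail=5 count=3
After op 8 (write(16)): arr=[6 8 11 24 22 16] head=2 tail=0 count=4
After op 9 (write(23)): arr=[23 8 11 24 22 16] head=2 tail=1 count=5
After op 10 (write(1)): arr=[23 1 11 24 22 16] head=2 tail=2 count=6
After op 11 (write(7)): arr=[23 1 7 24 22 16] head=3 tail=3 count=6
After op 12 (write(25)): arr=[23 1 7 25 22 16] head=4 tail=4 count=6

Answer: 23 1 7 25 22 16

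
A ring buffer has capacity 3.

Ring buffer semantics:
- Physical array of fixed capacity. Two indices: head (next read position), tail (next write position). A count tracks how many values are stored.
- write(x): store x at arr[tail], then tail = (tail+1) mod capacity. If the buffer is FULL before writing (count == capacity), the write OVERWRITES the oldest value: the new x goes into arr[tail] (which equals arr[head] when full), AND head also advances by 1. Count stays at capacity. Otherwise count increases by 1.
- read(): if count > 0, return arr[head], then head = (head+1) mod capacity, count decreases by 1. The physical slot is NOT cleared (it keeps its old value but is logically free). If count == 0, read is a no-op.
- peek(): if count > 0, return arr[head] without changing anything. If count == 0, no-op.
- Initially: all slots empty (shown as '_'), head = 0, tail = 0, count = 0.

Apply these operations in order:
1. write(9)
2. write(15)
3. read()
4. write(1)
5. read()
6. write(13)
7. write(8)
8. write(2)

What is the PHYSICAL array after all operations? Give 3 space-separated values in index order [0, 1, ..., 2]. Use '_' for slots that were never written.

Answer: 13 8 2

Derivation:
After op 1 (write(9)): arr=[9 _ _] head=0 tail=1 count=1
After op 2 (write(15)): arr=[9 15 _] head=0 tail=2 count=2
After op 3 (read()): arr=[9 15 _] head=1 tail=2 count=1
After op 4 (write(1)): arr=[9 15 1] head=1 tail=0 count=2
After op 5 (read()): arr=[9 15 1] head=2 tail=0 count=1
After op 6 (write(13)): arr=[13 15 1] head=2 tail=1 count=2
After op 7 (write(8)): arr=[13 8 1] head=2 tail=2 count=3
After op 8 (write(2)): arr=[13 8 2] head=0 tail=0 count=3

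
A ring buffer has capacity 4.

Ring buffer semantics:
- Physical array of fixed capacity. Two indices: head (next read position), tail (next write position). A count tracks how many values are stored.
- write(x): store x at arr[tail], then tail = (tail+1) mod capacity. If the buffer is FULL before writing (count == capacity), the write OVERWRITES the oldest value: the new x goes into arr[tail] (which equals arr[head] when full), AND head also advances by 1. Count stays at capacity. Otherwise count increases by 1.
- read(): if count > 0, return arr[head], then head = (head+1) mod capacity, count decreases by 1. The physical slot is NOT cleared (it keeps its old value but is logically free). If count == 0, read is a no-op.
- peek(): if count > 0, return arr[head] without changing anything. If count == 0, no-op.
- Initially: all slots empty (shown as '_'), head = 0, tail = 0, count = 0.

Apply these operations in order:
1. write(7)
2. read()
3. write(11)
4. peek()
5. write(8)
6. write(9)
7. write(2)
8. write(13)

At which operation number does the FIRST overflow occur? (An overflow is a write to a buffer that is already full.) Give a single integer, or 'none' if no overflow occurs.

Answer: 8

Derivation:
After op 1 (write(7)): arr=[7 _ _ _] head=0 tail=1 count=1
After op 2 (read()): arr=[7 _ _ _] head=1 tail=1 count=0
After op 3 (write(11)): arr=[7 11 _ _] head=1 tail=2 count=1
After op 4 (peek()): arr=[7 11 _ _] head=1 tail=2 count=1
After op 5 (write(8)): arr=[7 11 8 _] head=1 tail=3 count=2
After op 6 (write(9)): arr=[7 11 8 9] head=1 tail=0 count=3
After op 7 (write(2)): arr=[2 11 8 9] head=1 tail=1 count=4
After op 8 (write(13)): arr=[2 13 8 9] head=2 tail=2 count=4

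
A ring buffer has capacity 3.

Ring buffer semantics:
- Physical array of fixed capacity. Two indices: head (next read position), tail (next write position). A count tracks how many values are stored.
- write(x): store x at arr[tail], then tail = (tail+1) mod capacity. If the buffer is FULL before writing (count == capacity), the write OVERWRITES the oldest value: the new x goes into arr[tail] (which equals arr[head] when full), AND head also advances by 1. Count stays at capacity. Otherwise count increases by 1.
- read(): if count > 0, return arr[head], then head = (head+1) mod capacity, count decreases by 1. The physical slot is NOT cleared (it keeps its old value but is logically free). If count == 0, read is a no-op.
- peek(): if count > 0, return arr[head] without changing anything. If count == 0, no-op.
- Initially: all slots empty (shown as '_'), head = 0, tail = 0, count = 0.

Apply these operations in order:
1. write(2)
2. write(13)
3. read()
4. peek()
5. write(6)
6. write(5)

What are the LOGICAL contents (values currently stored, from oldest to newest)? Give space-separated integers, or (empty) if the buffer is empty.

After op 1 (write(2)): arr=[2 _ _] head=0 tail=1 count=1
After op 2 (write(13)): arr=[2 13 _] head=0 tail=2 count=2
After op 3 (read()): arr=[2 13 _] head=1 tail=2 count=1
After op 4 (peek()): arr=[2 13 _] head=1 tail=2 count=1
After op 5 (write(6)): arr=[2 13 6] head=1 tail=0 count=2
After op 6 (write(5)): arr=[5 13 6] head=1 tail=1 count=3

Answer: 13 6 5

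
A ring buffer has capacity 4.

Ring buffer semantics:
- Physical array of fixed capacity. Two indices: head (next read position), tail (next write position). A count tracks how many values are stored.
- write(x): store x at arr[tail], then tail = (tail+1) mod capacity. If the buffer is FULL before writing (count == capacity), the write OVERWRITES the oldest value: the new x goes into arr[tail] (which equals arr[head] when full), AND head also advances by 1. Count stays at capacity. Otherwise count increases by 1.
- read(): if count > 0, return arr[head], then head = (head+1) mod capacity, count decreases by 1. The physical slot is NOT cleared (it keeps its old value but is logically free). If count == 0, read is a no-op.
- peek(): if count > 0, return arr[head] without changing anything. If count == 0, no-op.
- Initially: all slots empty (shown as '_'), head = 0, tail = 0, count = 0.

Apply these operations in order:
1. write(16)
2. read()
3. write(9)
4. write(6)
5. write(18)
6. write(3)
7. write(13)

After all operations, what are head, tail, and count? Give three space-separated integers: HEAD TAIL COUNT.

Answer: 2 2 4

Derivation:
After op 1 (write(16)): arr=[16 _ _ _] head=0 tail=1 count=1
After op 2 (read()): arr=[16 _ _ _] head=1 tail=1 count=0
After op 3 (write(9)): arr=[16 9 _ _] head=1 tail=2 count=1
After op 4 (write(6)): arr=[16 9 6 _] head=1 tail=3 count=2
After op 5 (write(18)): arr=[16 9 6 18] head=1 tail=0 count=3
After op 6 (write(3)): arr=[3 9 6 18] head=1 tail=1 count=4
After op 7 (write(13)): arr=[3 13 6 18] head=2 tail=2 count=4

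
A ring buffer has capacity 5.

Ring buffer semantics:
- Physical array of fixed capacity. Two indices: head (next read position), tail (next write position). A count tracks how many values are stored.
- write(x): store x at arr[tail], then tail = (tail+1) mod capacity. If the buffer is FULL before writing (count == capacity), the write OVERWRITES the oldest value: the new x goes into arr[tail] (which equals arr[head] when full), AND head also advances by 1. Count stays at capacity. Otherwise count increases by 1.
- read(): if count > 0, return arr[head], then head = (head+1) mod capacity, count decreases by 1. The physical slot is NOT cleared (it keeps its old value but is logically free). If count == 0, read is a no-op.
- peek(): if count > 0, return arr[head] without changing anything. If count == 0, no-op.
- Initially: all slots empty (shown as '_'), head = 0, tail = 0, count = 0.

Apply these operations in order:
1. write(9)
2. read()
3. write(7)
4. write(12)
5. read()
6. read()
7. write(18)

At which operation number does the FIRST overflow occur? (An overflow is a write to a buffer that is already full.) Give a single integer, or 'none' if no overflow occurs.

Answer: none

Derivation:
After op 1 (write(9)): arr=[9 _ _ _ _] head=0 tail=1 count=1
After op 2 (read()): arr=[9 _ _ _ _] head=1 tail=1 count=0
After op 3 (write(7)): arr=[9 7 _ _ _] head=1 tail=2 count=1
After op 4 (write(12)): arr=[9 7 12 _ _] head=1 tail=3 count=2
After op 5 (read()): arr=[9 7 12 _ _] head=2 tail=3 count=1
After op 6 (read()): arr=[9 7 12 _ _] head=3 tail=3 count=0
After op 7 (write(18)): arr=[9 7 12 18 _] head=3 tail=4 count=1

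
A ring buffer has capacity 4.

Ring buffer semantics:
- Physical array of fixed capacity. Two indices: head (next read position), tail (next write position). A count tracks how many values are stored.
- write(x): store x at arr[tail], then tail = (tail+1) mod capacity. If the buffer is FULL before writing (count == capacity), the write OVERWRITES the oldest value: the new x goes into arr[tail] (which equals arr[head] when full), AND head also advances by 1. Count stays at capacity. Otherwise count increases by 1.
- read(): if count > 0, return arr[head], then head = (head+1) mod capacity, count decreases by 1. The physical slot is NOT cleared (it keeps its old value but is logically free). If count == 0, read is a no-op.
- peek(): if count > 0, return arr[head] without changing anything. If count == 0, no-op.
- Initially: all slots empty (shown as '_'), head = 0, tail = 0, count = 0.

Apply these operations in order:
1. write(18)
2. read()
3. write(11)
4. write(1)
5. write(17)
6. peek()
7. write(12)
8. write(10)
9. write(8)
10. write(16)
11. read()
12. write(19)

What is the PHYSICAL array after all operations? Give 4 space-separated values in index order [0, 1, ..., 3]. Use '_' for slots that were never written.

Answer: 19 10 8 16

Derivation:
After op 1 (write(18)): arr=[18 _ _ _] head=0 tail=1 count=1
After op 2 (read()): arr=[18 _ _ _] head=1 tail=1 count=0
After op 3 (write(11)): arr=[18 11 _ _] head=1 tail=2 count=1
After op 4 (write(1)): arr=[18 11 1 _] head=1 tail=3 count=2
After op 5 (write(17)): arr=[18 11 1 17] head=1 tail=0 count=3
After op 6 (peek()): arr=[18 11 1 17] head=1 tail=0 count=3
After op 7 (write(12)): arr=[12 11 1 17] head=1 tail=1 count=4
After op 8 (write(10)): arr=[12 10 1 17] head=2 tail=2 count=4
After op 9 (write(8)): arr=[12 10 8 17] head=3 tail=3 count=4
After op 10 (write(16)): arr=[12 10 8 16] head=0 tail=0 count=4
After op 11 (read()): arr=[12 10 8 16] head=1 tail=0 count=3
After op 12 (write(19)): arr=[19 10 8 16] head=1 tail=1 count=4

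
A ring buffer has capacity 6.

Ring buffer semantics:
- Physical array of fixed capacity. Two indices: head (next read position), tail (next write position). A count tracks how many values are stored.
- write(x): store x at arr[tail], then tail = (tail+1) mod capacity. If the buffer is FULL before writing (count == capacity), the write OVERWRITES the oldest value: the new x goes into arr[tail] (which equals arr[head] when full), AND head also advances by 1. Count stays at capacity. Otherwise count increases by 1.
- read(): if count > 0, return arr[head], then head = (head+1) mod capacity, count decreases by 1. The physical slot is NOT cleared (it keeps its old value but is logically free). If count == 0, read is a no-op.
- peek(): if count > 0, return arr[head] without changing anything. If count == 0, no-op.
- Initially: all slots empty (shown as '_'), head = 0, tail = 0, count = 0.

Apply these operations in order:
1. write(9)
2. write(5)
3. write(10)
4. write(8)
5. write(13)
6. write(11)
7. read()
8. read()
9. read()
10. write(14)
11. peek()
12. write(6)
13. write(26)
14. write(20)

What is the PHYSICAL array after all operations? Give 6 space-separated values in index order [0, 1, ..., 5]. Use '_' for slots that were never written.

After op 1 (write(9)): arr=[9 _ _ _ _ _] head=0 tail=1 count=1
After op 2 (write(5)): arr=[9 5 _ _ _ _] head=0 tail=2 count=2
After op 3 (write(10)): arr=[9 5 10 _ _ _] head=0 tail=3 count=3
After op 4 (write(8)): arr=[9 5 10 8 _ _] head=0 tail=4 count=4
After op 5 (write(13)): arr=[9 5 10 8 13 _] head=0 tail=5 count=5
After op 6 (write(11)): arr=[9 5 10 8 13 11] head=0 tail=0 count=6
After op 7 (read()): arr=[9 5 10 8 13 11] head=1 tail=0 count=5
After op 8 (read()): arr=[9 5 10 8 13 11] head=2 tail=0 count=4
After op 9 (read()): arr=[9 5 10 8 13 11] head=3 tail=0 count=3
After op 10 (write(14)): arr=[14 5 10 8 13 11] head=3 tail=1 count=4
After op 11 (peek()): arr=[14 5 10 8 13 11] head=3 tail=1 count=4
After op 12 (write(6)): arr=[14 6 10 8 13 11] head=3 tail=2 count=5
After op 13 (write(26)): arr=[14 6 26 8 13 11] head=3 tail=3 count=6
After op 14 (write(20)): arr=[14 6 26 20 13 11] head=4 tail=4 count=6

Answer: 14 6 26 20 13 11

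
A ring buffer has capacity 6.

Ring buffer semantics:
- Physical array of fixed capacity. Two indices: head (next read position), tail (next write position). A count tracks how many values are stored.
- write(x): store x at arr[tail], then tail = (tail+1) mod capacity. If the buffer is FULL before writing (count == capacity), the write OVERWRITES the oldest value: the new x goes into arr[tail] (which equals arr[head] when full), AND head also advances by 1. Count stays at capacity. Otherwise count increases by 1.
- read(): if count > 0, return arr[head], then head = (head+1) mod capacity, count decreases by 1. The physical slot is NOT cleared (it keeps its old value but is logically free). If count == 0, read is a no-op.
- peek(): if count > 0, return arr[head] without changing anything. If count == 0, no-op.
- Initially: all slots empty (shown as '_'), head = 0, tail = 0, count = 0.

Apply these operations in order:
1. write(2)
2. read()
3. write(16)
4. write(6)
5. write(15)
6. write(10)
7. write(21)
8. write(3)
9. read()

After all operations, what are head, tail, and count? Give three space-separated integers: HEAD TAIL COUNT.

After op 1 (write(2)): arr=[2 _ _ _ _ _] head=0 tail=1 count=1
After op 2 (read()): arr=[2 _ _ _ _ _] head=1 tail=1 count=0
After op 3 (write(16)): arr=[2 16 _ _ _ _] head=1 tail=2 count=1
After op 4 (write(6)): arr=[2 16 6 _ _ _] head=1 tail=3 count=2
After op 5 (write(15)): arr=[2 16 6 15 _ _] head=1 tail=4 count=3
After op 6 (write(10)): arr=[2 16 6 15 10 _] head=1 tail=5 count=4
After op 7 (write(21)): arr=[2 16 6 15 10 21] head=1 tail=0 count=5
After op 8 (write(3)): arr=[3 16 6 15 10 21] head=1 tail=1 count=6
After op 9 (read()): arr=[3 16 6 15 10 21] head=2 tail=1 count=5

Answer: 2 1 5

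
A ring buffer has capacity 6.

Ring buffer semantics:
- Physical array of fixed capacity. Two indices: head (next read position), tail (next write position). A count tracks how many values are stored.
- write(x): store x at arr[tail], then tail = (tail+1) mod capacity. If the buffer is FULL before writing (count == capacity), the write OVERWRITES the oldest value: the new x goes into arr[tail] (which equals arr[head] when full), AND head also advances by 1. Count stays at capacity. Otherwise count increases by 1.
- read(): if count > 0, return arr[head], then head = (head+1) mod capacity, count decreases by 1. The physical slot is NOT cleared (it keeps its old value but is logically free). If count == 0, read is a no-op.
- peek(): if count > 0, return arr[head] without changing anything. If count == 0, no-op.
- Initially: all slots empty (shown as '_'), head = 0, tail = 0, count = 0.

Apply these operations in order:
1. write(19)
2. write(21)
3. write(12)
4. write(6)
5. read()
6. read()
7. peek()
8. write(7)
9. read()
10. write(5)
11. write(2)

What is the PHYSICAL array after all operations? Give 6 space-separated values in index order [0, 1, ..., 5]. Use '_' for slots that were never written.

After op 1 (write(19)): arr=[19 _ _ _ _ _] head=0 tail=1 count=1
After op 2 (write(21)): arr=[19 21 _ _ _ _] head=0 tail=2 count=2
After op 3 (write(12)): arr=[19 21 12 _ _ _] head=0 tail=3 count=3
After op 4 (write(6)): arr=[19 21 12 6 _ _] head=0 tail=4 count=4
After op 5 (read()): arr=[19 21 12 6 _ _] head=1 tail=4 count=3
After op 6 (read()): arr=[19 21 12 6 _ _] head=2 tail=4 count=2
After op 7 (peek()): arr=[19 21 12 6 _ _] head=2 tail=4 count=2
After op 8 (write(7)): arr=[19 21 12 6 7 _] head=2 tail=5 count=3
After op 9 (read()): arr=[19 21 12 6 7 _] head=3 tail=5 count=2
After op 10 (write(5)): arr=[19 21 12 6 7 5] head=3 tail=0 count=3
After op 11 (write(2)): arr=[2 21 12 6 7 5] head=3 tail=1 count=4

Answer: 2 21 12 6 7 5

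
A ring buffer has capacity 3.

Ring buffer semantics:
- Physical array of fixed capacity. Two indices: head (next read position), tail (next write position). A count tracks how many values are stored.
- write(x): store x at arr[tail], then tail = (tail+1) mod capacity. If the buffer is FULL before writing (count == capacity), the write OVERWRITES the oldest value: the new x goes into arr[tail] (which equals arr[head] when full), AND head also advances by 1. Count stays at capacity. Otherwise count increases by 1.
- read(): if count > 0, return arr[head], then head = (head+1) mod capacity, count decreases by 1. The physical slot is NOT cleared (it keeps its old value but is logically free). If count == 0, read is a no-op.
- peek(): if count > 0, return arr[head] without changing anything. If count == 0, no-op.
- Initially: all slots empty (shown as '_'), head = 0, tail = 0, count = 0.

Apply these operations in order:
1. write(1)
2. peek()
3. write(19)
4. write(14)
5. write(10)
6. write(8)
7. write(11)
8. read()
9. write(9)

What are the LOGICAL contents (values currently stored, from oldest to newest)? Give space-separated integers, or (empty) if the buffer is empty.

Answer: 8 11 9

Derivation:
After op 1 (write(1)): arr=[1 _ _] head=0 tail=1 count=1
After op 2 (peek()): arr=[1 _ _] head=0 tail=1 count=1
After op 3 (write(19)): arr=[1 19 _] head=0 tail=2 count=2
After op 4 (write(14)): arr=[1 19 14] head=0 tail=0 count=3
After op 5 (write(10)): arr=[10 19 14] head=1 tail=1 count=3
After op 6 (write(8)): arr=[10 8 14] head=2 tail=2 count=3
After op 7 (write(11)): arr=[10 8 11] head=0 tail=0 count=3
After op 8 (read()): arr=[10 8 11] head=1 tail=0 count=2
After op 9 (write(9)): arr=[9 8 11] head=1 tail=1 count=3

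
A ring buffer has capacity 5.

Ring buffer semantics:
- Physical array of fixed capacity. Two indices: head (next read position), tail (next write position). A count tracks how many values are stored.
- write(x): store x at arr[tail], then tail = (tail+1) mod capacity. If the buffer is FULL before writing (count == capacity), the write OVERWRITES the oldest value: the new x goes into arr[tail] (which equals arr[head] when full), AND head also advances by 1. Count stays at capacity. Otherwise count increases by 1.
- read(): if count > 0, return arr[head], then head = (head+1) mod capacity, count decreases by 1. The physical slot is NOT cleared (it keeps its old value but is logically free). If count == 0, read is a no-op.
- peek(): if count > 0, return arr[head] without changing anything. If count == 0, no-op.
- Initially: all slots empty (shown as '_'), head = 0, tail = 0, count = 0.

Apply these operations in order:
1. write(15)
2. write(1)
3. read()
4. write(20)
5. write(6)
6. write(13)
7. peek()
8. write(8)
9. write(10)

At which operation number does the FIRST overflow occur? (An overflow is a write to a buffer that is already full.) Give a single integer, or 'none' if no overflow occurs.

After op 1 (write(15)): arr=[15 _ _ _ _] head=0 tail=1 count=1
After op 2 (write(1)): arr=[15 1 _ _ _] head=0 tail=2 count=2
After op 3 (read()): arr=[15 1 _ _ _] head=1 tail=2 count=1
After op 4 (write(20)): arr=[15 1 20 _ _] head=1 tail=3 count=2
After op 5 (write(6)): arr=[15 1 20 6 _] head=1 tail=4 count=3
After op 6 (write(13)): arr=[15 1 20 6 13] head=1 tail=0 count=4
After op 7 (peek()): arr=[15 1 20 6 13] head=1 tail=0 count=4
After op 8 (write(8)): arr=[8 1 20 6 13] head=1 tail=1 count=5
After op 9 (write(10)): arr=[8 10 20 6 13] head=2 tail=2 count=5

Answer: 9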